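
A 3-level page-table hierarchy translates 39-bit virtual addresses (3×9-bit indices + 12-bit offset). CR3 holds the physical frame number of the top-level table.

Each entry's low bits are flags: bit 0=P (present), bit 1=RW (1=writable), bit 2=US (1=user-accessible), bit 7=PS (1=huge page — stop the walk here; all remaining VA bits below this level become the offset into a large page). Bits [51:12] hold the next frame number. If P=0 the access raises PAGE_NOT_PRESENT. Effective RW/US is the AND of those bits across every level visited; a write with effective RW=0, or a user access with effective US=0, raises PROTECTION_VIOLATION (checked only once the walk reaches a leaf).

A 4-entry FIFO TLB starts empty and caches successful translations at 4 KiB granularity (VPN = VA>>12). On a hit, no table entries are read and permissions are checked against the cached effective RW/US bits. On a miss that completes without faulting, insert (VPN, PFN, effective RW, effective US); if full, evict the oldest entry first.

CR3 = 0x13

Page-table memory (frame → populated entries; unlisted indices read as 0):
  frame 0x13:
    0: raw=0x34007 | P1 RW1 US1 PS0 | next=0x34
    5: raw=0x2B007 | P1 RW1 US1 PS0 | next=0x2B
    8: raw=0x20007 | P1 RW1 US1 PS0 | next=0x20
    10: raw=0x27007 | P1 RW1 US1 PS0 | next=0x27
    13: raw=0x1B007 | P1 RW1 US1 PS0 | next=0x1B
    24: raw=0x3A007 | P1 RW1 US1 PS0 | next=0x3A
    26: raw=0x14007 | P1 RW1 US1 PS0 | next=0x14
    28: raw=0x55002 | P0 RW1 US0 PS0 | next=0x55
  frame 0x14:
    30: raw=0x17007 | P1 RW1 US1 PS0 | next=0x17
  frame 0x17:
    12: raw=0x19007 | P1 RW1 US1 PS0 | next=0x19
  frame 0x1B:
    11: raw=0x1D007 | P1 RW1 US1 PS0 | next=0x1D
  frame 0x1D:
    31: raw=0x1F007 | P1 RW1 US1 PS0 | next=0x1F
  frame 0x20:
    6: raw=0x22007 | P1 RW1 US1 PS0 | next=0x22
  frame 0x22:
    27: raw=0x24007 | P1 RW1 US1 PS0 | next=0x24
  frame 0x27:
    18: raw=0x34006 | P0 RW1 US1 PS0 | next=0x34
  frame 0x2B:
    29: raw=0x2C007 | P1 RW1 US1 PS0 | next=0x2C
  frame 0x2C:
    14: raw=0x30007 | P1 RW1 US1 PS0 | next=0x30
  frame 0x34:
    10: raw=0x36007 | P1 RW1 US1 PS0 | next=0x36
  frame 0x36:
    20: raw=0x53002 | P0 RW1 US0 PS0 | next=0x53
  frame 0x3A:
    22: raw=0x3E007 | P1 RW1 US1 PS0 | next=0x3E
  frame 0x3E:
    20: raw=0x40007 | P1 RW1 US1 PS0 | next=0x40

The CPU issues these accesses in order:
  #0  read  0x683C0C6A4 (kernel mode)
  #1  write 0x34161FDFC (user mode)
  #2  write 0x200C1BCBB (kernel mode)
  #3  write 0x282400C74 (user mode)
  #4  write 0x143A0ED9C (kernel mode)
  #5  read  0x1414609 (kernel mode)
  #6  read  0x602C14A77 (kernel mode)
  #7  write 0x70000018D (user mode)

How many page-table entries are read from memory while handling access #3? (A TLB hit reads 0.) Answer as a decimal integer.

Per-access translation:
#0 VA=0x683C0C6A4 (r,kernel):
  lvl0: tbl 0x13, slot 26 ⇒ 0x14007 (P1/RW1/US1/PS0)
  lvl1: tbl 0x14, slot 30 ⇒ 0x17007 (P1/RW1/US1/PS0)
  lvl2: tbl 0x17, slot 12 ⇒ 0x19007 (P1/RW1/US1/PS0)
  → PA=0x196A4  (3 entries read)
#1 VA=0x34161FDFC (w,user):
  lvl0: tbl 0x13, slot 13 ⇒ 0x1B007 (P1/RW1/US1/PS0)
  lvl1: tbl 0x1B, slot 11 ⇒ 0x1D007 (P1/RW1/US1/PS0)
  lvl2: tbl 0x1D, slot 31 ⇒ 0x1F007 (P1/RW1/US1/PS0)
  → PA=0x1FDFC  (3 entries read)
#2 VA=0x200C1BCBB (w,kernel):
  lvl0: tbl 0x13, slot 8 ⇒ 0x20007 (P1/RW1/US1/PS0)
  lvl1: tbl 0x20, slot 6 ⇒ 0x22007 (P1/RW1/US1/PS0)
  lvl2: tbl 0x22, slot 27 ⇒ 0x24007 (P1/RW1/US1/PS0)
  → PA=0x24CBB  (3 entries read)
#3 VA=0x282400C74 (w,user):
  lvl0: tbl 0x13, slot 10 ⇒ 0x27007 (P1/RW1/US1/PS0)
  lvl1: tbl 0x27, slot 18 ⇒ 0x34006 (P0/RW1/US1/PS0)
  → PAGE_NOT_PRESENT  (2 entries read)
#4 VA=0x143A0ED9C (w,kernel):
  lvl0: tbl 0x13, slot 5 ⇒ 0x2B007 (P1/RW1/US1/PS0)
  lvl1: tbl 0x2B, slot 29 ⇒ 0x2C007 (P1/RW1/US1/PS0)
  lvl2: tbl 0x2C, slot 14 ⇒ 0x30007 (P1/RW1/US1/PS0)
  → PA=0x30D9C  (3 entries read)
#5 VA=0x1414609 (r,kernel):
  lvl0: tbl 0x13, slot 0 ⇒ 0x34007 (P1/RW1/US1/PS0)
  lvl1: tbl 0x34, slot 10 ⇒ 0x36007 (P1/RW1/US1/PS0)
  lvl2: tbl 0x36, slot 20 ⇒ 0x53002 (P0/RW1/US0/PS0)
  → PAGE_NOT_PRESENT  (3 entries read)
#6 VA=0x602C14A77 (r,kernel):
  lvl0: tbl 0x13, slot 24 ⇒ 0x3A007 (P1/RW1/US1/PS0)
  lvl1: tbl 0x3A, slot 22 ⇒ 0x3E007 (P1/RW1/US1/PS0)
  lvl2: tbl 0x3E, slot 20 ⇒ 0x40007 (P1/RW1/US1/PS0)
  → PA=0x40A77  (3 entries read)
#7 VA=0x70000018D (w,user):
  lvl0: tbl 0x13, slot 28 ⇒ 0x55002 (P0/RW1/US0/PS0)
  → PAGE_NOT_PRESENT  (1 entries read)

Entries read for #3: 2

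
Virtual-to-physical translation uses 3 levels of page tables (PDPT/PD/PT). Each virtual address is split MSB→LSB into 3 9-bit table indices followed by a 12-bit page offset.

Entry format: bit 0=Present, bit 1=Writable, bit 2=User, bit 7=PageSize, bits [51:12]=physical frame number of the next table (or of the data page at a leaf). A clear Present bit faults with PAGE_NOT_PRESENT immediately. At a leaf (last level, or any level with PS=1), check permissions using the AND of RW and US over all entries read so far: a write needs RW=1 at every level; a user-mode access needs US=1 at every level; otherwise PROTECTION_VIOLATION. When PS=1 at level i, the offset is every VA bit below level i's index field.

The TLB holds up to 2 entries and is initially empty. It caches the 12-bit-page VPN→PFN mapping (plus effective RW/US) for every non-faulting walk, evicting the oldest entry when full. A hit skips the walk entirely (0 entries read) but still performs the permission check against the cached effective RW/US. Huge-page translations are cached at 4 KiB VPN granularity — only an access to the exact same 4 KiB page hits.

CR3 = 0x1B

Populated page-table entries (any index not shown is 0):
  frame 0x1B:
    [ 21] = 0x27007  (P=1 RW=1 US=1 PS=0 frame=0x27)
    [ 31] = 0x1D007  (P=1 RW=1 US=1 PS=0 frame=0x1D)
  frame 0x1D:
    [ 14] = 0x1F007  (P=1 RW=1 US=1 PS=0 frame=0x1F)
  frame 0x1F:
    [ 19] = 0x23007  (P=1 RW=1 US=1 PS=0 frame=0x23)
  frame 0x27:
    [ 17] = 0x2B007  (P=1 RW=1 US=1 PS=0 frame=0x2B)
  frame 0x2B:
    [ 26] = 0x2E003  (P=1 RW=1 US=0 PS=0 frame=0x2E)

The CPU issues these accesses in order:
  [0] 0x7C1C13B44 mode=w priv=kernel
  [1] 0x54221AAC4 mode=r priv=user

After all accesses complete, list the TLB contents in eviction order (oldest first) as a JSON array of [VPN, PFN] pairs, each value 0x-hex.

Trace:
#0 VA=0x7C1C13B44 (w,kernel):
  lvl0: tbl 0x1B, slot 31 ⇒ 0x1D007 (P1/RW1/US1/PS0)
  lvl1: tbl 0x1D, slot 14 ⇒ 0x1F007 (P1/RW1/US1/PS0)
  lvl2: tbl 0x1F, slot 19 ⇒ 0x23007 (P1/RW1/US1/PS0)
  → PA=0x23B44  (3 entries read)
#1 VA=0x54221AAC4 (r,user):
  lvl0: tbl 0x1B, slot 21 ⇒ 0x27007 (P1/RW1/US1/PS0)
  lvl1: tbl 0x27, slot 17 ⇒ 0x2B007 (P1/RW1/US1/PS0)
  lvl2: tbl 0x2B, slot 26 ⇒ 0x2E003 (P1/RW1/US0/PS0)
  ⇒ fault: PROTECTION_VIOLATION  — 3 lookups

TLB: [["0x7C1C13", "0x23"]]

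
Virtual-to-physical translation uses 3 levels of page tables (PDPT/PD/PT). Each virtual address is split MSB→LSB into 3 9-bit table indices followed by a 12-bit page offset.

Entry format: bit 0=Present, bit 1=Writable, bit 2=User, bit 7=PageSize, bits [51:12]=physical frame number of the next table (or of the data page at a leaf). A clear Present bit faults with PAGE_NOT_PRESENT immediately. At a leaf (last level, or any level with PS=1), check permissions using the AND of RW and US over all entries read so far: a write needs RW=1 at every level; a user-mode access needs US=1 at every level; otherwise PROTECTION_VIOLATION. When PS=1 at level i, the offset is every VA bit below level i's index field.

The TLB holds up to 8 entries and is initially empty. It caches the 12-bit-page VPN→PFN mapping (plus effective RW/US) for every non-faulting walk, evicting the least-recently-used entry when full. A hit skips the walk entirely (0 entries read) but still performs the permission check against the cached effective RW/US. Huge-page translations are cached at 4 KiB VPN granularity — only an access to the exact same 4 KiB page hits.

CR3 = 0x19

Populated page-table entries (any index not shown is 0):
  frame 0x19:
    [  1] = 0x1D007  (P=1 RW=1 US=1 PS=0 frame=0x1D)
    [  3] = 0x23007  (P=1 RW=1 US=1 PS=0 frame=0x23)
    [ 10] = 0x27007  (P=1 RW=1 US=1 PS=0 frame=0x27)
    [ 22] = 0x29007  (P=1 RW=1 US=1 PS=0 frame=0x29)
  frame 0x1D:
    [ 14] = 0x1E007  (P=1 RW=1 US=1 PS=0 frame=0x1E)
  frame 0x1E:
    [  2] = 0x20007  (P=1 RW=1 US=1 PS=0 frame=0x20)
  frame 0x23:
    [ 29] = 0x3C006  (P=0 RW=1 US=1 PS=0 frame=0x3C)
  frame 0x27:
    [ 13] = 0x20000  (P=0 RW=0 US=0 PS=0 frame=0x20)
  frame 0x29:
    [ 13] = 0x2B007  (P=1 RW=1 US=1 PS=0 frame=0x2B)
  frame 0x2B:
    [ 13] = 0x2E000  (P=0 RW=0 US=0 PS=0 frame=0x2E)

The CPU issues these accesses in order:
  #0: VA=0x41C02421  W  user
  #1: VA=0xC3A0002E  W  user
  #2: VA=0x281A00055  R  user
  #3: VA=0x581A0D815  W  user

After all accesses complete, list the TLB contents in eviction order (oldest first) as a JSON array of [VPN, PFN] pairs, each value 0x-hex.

Walk each access:
#0 VA=0x41C02421 (w,user):
  [0] read 0x19 idx=1: raw=0x1D007 flags P=1 W=1 U=1 S=0
  [1] read 0x1D idx=14: raw=0x1E007 flags P=1 W=1 U=1 S=0
  [2] read 0x1E idx=2: raw=0x20007 flags P=1 W=1 U=1 S=0
  ✓ 0x20421  — 3 lookups
#1 VA=0xC3A0002E (w,user):
  [0] read 0x19 idx=3: raw=0x23007 flags P=1 W=1 U=1 S=0
  [1] read 0x23 idx=29: raw=0x3C006 flags P=0 W=1 U=1 S=0
  → PAGE_NOT_PRESENT  (2 entries read)
#2 VA=0x281A00055 (r,user):
  [0] read 0x19 idx=10: raw=0x27007 flags P=1 W=1 U=1 S=0
  [1] read 0x27 idx=13: raw=0x20000 flags P=0 W=0 U=0 S=0
  → PAGE_NOT_PRESENT  (2 entries read)
#3 VA=0x581A0D815 (w,user):
  [0] read 0x19 idx=22: raw=0x29007 flags P=1 W=1 U=1 S=0
  [1] read 0x29 idx=13: raw=0x2B007 flags P=1 W=1 U=1 S=0
  [2] read 0x2B idx=13: raw=0x2E000 flags P=0 W=0 U=0 S=0
  → PAGE_NOT_PRESENT  (3 entries read)

TLB: [["0x41C02", "0x20"]]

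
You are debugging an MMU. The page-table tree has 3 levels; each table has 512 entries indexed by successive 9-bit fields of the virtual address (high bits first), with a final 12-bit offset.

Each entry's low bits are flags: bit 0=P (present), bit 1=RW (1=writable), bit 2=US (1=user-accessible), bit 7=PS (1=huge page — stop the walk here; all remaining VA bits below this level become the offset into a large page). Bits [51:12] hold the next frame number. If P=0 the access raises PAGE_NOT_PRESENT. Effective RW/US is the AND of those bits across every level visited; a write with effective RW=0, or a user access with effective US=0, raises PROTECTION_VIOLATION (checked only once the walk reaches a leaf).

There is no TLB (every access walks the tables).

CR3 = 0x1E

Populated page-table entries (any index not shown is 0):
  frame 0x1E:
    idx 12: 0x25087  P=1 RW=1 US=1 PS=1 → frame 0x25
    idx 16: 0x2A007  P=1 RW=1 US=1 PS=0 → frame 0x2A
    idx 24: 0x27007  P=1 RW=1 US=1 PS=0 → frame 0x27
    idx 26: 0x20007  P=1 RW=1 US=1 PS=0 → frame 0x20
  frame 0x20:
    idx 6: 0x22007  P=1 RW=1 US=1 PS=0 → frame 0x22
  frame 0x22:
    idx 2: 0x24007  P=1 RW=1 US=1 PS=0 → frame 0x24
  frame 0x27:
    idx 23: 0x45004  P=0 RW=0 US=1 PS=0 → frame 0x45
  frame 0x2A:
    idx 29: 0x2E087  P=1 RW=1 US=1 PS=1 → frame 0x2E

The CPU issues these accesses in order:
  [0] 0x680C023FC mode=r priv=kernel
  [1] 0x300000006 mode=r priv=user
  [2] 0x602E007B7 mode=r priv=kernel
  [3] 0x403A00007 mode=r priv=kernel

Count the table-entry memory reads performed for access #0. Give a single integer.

Per-access translation:
#0 VA=0x680C023FC (r,kernel):
  L0 @0x1E[26] → 0x20007  P=1,RW=1,US=1,PS=0
  L1 @0x20[6] → 0x22007  P=1,RW=1,US=1,PS=0
  L2 @0x22[2] → 0x24007  P=1,RW=1,US=1,PS=0
  → PA=0x243FC  (3 entries read)
#1 VA=0x300000006 (r,user):
  L0 @0x1E[12] → 0x25087  P=1,RW=1,US=1,PS=1
  → PA=0x25006 (huge @L0)  (1 entries read)
#2 VA=0x602E007B7 (r,kernel):
  L0 @0x1E[24] → 0x27007  P=1,RW=1,US=1,PS=0
  L1 @0x27[23] → 0x45004  P=0,RW=0,US=1,PS=0
  → PAGE_NOT_PRESENT  (2 entries read)
#3 VA=0x403A00007 (r,kernel):
  L0 @0x1E[16] → 0x2A007  P=1,RW=1,US=1,PS=0
  L1 @0x2A[29] → 0x2E087  P=1,RW=1,US=1,PS=1
  → PA=0x2E007 (huge @L1)  (2 entries read)

Entries read for #0: 3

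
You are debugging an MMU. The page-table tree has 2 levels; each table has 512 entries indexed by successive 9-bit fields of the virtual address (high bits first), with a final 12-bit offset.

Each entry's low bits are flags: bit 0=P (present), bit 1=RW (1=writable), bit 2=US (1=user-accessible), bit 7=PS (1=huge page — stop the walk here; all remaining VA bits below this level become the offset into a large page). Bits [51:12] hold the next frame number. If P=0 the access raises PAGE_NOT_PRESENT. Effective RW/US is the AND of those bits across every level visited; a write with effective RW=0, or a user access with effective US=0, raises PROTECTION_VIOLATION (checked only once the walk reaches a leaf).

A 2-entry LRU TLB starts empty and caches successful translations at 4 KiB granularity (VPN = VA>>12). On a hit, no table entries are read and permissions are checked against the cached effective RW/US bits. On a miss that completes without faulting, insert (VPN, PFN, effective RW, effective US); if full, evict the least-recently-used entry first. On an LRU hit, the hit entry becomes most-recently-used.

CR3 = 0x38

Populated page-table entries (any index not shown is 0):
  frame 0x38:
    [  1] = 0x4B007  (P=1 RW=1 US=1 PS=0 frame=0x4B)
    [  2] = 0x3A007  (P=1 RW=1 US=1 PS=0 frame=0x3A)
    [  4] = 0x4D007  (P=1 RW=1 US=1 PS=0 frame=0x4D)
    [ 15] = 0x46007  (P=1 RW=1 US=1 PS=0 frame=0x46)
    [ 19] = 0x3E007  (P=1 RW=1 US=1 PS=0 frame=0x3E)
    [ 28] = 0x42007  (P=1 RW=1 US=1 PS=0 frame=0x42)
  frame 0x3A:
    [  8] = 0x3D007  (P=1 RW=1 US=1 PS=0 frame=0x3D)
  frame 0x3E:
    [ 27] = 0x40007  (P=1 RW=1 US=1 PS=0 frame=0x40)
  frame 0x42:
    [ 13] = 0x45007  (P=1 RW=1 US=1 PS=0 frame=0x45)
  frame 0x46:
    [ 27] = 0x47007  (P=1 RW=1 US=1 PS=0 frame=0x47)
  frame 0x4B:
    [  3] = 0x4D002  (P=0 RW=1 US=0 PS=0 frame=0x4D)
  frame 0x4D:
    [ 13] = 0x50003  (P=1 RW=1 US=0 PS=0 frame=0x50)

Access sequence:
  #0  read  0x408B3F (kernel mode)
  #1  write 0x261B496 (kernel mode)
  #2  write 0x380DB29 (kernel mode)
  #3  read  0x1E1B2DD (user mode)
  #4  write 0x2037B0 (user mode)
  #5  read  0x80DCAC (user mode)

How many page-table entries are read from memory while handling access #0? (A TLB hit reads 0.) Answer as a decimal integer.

Trace:
#0 VA=0x408B3F (r,kernel):
  [0] read 0x38 idx=2: raw=0x3A007 flags P=1 W=1 U=1 S=0
  [1] read 0x3A idx=8: raw=0x3D007 flags P=1 W=1 U=1 S=0
  → PA=0x3DB3F  (2 entries read)
#1 VA=0x261B496 (w,kernel):
  [0] read 0x38 idx=19: raw=0x3E007 flags P=1 W=1 U=1 S=0
  [1] read 0x3E idx=27: raw=0x40007 flags P=1 W=1 U=1 S=0
  → PA=0x40496  (2 entries read)
#2 VA=0x380DB29 (w,kernel):
  [0] read 0x38 idx=28: raw=0x42007 flags P=1 W=1 U=1 S=0
  [1] read 0x42 idx=13: raw=0x45007 flags P=1 W=1 U=1 S=0
  → PA=0x45B29  (2 entries read)
#3 VA=0x1E1B2DD (r,user):
  [0] read 0x38 idx=15: raw=0x46007 flags P=1 W=1 U=1 S=0
  [1] read 0x46 idx=27: raw=0x47007 flags P=1 W=1 U=1 S=0
  → PA=0x472DD  (2 entries read)
#4 VA=0x2037B0 (w,user):
  [0] read 0x38 idx=1: raw=0x4B007 flags P=1 W=1 U=1 S=0
  [1] read 0x4B idx=3: raw=0x4D002 flags P=0 W=1 U=0 S=0
  ⇒ fault: PAGE_NOT_PRESENT  — 2 lookups
#5 VA=0x80DCAC (r,user):
  [0] read 0x38 idx=4: raw=0x4D007 flags P=1 W=1 U=1 S=0
  [1] read 0x4D idx=13: raw=0x50003 flags P=1 W=1 U=0 S=0
  ⇒ fault: PROTECTION_VIOLATION  — 2 lookups

Entries read for #0: 2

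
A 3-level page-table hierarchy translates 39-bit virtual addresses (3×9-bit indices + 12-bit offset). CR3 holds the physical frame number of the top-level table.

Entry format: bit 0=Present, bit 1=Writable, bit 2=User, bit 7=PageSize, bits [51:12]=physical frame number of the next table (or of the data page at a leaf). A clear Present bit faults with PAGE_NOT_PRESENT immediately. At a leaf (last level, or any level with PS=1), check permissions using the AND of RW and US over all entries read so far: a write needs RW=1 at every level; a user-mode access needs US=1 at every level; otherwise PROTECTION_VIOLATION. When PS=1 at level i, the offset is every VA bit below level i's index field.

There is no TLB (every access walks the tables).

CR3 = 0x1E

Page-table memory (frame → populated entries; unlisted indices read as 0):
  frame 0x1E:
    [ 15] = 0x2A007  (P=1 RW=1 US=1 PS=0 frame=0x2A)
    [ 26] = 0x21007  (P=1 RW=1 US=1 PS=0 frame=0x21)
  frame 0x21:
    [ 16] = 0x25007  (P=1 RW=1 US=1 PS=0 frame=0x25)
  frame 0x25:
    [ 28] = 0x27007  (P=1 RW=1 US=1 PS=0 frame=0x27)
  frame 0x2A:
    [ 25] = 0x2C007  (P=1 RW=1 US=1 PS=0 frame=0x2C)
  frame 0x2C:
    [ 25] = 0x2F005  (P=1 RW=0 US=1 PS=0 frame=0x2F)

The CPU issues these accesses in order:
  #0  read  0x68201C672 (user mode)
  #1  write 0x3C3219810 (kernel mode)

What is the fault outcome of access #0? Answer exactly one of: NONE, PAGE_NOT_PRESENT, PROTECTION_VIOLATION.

Per-access translation:
#0 VA=0x68201C672 (r,user):
  lvl0: tbl 0x1E, slot 26 ⇒ 0x21007 (P1/RW1/US1/PS0)
  lvl1: tbl 0x21, slot 16 ⇒ 0x25007 (P1/RW1/US1/PS0)
  lvl2: tbl 0x25, slot 28 ⇒ 0x27007 (P1/RW1/US1/PS0)
  ⇒ phys 0x27672  [3 reads]
#1 VA=0x3C3219810 (w,kernel):
  lvl0: tbl 0x1E, slot 15 ⇒ 0x2A007 (P1/RW1/US1/PS0)
  lvl1: tbl 0x2A, slot 25 ⇒ 0x2C007 (P1/RW1/US1/PS0)
  lvl2: tbl 0x2C, slot 25 ⇒ 0x2F005 (P1/RW0/US1/PS0)
  → PROTECTION_VIOLATION  (3 entries read)

Access #0 fault: NONE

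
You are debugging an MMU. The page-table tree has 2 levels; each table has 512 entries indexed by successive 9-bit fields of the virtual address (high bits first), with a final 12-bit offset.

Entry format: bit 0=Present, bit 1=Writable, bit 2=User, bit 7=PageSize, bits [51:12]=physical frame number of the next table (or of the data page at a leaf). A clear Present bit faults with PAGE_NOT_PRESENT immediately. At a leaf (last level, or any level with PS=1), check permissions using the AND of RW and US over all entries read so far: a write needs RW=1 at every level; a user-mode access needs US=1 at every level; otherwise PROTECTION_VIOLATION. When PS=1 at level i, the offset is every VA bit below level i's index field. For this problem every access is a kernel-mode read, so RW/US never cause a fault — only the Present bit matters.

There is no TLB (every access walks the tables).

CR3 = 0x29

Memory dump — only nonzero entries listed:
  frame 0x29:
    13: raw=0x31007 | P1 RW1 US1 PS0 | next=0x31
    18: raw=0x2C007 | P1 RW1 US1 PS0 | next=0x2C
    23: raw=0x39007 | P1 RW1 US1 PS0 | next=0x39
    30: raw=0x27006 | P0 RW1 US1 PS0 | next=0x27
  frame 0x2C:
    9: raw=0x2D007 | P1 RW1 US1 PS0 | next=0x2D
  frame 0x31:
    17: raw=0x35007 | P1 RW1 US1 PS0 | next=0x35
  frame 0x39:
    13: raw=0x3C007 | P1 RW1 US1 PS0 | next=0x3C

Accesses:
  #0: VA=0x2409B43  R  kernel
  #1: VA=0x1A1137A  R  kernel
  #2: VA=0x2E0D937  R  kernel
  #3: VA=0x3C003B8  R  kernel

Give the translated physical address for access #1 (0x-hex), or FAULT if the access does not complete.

Trace:
#0 VA=0x2409B43 (r,kernel):
  lvl0: tbl 0x29, slot 18 ⇒ 0x2C007 (P1/RW1/US1/PS0)
  lvl1: tbl 0x2C, slot 9 ⇒ 0x2D007 (P1/RW1/US1/PS0)
  → PA=0x2DB43  (2 entries read)
#1 VA=0x1A1137A (r,kernel):
  lvl0: tbl 0x29, slot 13 ⇒ 0x31007 (P1/RW1/US1/PS0)
  lvl1: tbl 0x31, slot 17 ⇒ 0x35007 (P1/RW1/US1/PS0)
  → PA=0x3537A  (2 entries read)
#2 VA=0x2E0D937 (r,kernel):
  lvl0: tbl 0x29, slot 23 ⇒ 0x39007 (P1/RW1/US1/PS0)
  lvl1: tbl 0x39, slot 13 ⇒ 0x3C007 (P1/RW1/US1/PS0)
  → PA=0x3C937  (2 entries read)
#3 VA=0x3C003B8 (r,kernel):
  lvl0: tbl 0x29, slot 30 ⇒ 0x27006 (P0/RW1/US1/PS0)
  ⇒ fault: PAGE_NOT_PRESENT  — 1 lookups

Access #1 PA: 0x3537A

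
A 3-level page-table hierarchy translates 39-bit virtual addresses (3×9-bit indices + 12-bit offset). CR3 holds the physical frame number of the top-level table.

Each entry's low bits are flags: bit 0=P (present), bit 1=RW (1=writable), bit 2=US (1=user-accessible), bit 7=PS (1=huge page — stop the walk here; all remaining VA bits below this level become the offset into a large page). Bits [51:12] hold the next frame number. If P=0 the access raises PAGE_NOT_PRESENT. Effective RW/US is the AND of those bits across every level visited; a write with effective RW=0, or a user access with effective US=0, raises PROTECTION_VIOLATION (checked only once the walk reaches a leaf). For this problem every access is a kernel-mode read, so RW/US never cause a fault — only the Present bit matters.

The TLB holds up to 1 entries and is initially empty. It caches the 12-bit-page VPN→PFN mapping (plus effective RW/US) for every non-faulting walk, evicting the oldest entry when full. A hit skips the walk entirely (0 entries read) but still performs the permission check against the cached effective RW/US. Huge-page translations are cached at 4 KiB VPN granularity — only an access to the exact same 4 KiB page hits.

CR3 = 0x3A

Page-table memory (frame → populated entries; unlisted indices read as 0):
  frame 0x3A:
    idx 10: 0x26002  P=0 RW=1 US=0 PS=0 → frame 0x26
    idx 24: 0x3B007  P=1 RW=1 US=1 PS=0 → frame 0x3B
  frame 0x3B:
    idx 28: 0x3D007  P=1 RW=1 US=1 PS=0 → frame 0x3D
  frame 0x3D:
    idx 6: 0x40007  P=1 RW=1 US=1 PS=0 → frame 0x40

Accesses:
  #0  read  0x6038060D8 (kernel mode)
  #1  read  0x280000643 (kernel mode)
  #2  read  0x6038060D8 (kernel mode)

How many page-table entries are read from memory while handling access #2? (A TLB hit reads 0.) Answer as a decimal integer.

Per-access translation:
#0 VA=0x6038060D8 (r,kernel):
  lvl0: tbl 0x3A, slot 24 ⇒ 0x3B007 (P1/RW1/US1/PS0)
  lvl1: tbl 0x3B, slot 28 ⇒ 0x3D007 (P1/RW1/US1/PS0)
  lvl2: tbl 0x3D, slot 6 ⇒ 0x40007 (P1/RW1/US1/PS0)
  ⇒ phys 0x400D8  [3 reads]
#1 VA=0x280000643 (r,kernel):
  lvl0: tbl 0x3A, slot 10 ⇒ 0x26002 (P0/RW1/US0/PS0)
  ✗ PAGE_NOT_PRESENT  [1 reads]
#2 VA=0x6038060D8 (r,kernel):
  TLB hit vpn=0x603806 → PA=0x400D8

Entries read for #2: 0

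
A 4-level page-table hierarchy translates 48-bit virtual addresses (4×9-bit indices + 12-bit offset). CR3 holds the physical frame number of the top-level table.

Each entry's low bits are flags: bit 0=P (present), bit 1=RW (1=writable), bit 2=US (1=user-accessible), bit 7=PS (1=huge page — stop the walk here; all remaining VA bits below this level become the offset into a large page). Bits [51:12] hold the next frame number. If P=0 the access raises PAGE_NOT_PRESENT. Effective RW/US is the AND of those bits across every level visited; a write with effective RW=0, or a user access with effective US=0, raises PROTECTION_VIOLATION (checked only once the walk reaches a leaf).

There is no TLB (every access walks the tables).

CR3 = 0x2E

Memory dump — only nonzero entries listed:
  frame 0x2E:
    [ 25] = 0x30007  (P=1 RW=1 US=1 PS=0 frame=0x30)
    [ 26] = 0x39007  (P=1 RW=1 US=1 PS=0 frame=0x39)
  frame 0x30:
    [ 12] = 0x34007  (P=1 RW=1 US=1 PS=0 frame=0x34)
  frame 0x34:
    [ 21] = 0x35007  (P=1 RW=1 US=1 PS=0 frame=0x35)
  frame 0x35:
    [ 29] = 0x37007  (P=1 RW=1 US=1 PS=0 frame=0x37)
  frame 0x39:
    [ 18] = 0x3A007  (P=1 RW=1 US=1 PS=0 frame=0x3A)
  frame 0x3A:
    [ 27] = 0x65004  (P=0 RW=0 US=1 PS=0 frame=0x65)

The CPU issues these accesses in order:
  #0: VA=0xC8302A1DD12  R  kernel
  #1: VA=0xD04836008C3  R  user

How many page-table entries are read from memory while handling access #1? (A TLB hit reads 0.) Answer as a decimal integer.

Walk each access:
#0 VA=0xC8302A1DD12 (r,kernel):
  L0 @0x2E[25] → 0x30007  P=1,RW=1,US=1,PS=0
  L1 @0x30[12] → 0x34007  P=1,RW=1,US=1,PS=0
  L2 @0x34[21] → 0x35007  P=1,RW=1,US=1,PS=0
  L3 @0x35[29] → 0x37007  P=1,RW=1,US=1,PS=0
  ✓ 0x37D12  — 4 lookups
#1 VA=0xD04836008C3 (r,user):
  L0 @0x2E[26] → 0x39007  P=1,RW=1,US=1,PS=0
  L1 @0x39[18] → 0x3A007  P=1,RW=1,US=1,PS=0
  L2 @0x3A[27] → 0x65004  P=0,RW=0,US=1,PS=0
  → PAGE_NOT_PRESENT  (3 entries read)

Entries read for #1: 3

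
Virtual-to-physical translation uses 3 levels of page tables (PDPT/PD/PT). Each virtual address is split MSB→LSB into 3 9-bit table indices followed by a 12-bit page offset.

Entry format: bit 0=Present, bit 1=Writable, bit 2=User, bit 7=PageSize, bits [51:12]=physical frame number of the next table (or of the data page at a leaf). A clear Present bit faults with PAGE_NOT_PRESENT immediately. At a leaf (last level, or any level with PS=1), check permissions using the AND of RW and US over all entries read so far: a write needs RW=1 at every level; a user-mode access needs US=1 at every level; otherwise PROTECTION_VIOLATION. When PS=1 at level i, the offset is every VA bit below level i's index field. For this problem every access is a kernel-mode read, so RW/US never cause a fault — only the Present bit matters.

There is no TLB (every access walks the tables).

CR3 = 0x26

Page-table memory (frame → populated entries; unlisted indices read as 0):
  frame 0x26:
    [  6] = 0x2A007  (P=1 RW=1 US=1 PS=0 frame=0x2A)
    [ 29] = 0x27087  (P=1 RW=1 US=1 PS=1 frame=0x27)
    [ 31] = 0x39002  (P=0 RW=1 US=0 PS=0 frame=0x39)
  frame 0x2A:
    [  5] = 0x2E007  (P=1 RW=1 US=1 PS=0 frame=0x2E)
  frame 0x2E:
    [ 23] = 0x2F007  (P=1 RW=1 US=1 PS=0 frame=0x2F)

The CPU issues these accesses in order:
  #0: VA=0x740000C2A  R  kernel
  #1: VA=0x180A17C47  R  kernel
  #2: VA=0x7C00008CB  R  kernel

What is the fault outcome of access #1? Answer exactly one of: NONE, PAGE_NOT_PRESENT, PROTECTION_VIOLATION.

Walk each access:
#0 VA=0x740000C2A (r,kernel):
  L0: frame=0x26 idx=29 entry=0x27087 [P=1 RW=1 US=1 PS=1]
  → PA=0x27C2A (huge @L0)  (1 entries read)
#1 VA=0x180A17C47 (r,kernel):
  L0: frame=0x26 idx=6 entry=0x2A007 [P=1 RW=1 US=1 PS=0]
  L1: frame=0x2A idx=5 entry=0x2E007 [P=1 RW=1 US=1 PS=0]
  L2: frame=0x2E idx=23 entry=0x2F007 [P=1 RW=1 US=1 PS=0]
  → PA=0x2FC47  (3 entries read)
#2 VA=0x7C00008CB (r,kernel):
  L0: frame=0x26 idx=31 entry=0x39002 [P=0 RW=1 US=0 PS=0]
  ✗ PAGE_NOT_PRESENT  [1 reads]

Access #1 fault: NONE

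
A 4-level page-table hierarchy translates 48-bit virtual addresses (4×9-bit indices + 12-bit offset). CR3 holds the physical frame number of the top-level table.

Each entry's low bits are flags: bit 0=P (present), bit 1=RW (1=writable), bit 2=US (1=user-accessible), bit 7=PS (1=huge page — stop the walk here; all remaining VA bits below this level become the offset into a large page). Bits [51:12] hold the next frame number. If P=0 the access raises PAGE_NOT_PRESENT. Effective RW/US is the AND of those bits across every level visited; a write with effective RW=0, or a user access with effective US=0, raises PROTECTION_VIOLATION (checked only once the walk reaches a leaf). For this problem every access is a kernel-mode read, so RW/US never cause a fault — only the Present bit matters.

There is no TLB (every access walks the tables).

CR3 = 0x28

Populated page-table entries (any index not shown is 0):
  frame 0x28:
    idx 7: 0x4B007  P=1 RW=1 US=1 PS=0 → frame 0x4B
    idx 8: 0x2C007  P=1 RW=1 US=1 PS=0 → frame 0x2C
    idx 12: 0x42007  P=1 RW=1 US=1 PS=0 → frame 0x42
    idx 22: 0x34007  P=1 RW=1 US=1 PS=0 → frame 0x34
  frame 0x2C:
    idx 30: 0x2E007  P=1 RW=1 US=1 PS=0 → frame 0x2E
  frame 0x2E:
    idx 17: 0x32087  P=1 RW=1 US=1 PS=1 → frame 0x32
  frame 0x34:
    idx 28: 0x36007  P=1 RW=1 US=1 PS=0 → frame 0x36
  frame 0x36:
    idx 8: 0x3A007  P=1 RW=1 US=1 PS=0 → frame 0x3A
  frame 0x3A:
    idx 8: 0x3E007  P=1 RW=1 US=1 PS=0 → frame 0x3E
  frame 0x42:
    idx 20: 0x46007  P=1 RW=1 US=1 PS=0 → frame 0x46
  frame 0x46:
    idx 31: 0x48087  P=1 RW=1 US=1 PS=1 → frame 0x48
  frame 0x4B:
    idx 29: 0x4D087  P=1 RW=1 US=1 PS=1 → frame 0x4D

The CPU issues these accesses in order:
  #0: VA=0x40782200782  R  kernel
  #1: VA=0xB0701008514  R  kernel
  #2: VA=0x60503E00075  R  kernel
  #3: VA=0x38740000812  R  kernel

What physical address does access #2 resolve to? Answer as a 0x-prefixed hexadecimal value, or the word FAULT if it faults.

Per-access translation:
#0 VA=0x40782200782 (r,kernel):
  L0: frame=0x28 idx=8 entry=0x2C007 [P=1 RW=1 US=1 PS=0]
  L1: frame=0x2C idx=30 entry=0x2E007 [P=1 RW=1 US=1 PS=0]
  L2: frame=0x2E idx=17 entry=0x32087 [P=1 RW=1 US=1 PS=1]
  ✓ 0x32782 (huge @L2)  — 3 lookups
#1 VA=0xB0701008514 (r,kernel):
  L0: frame=0x28 idx=22 entry=0x34007 [P=1 RW=1 US=1 PS=0]
  L1: frame=0x34 idx=28 entry=0x36007 [P=1 RW=1 US=1 PS=0]
  L2: frame=0x36 idx=8 entry=0x3A007 [P=1 RW=1 US=1 PS=0]
  L3: frame=0x3A idx=8 entry=0x3E007 [P=1 RW=1 US=1 PS=0]
  ✓ 0x3E514  — 4 lookups
#2 VA=0x60503E00075 (r,kernel):
  L0: frame=0x28 idx=12 entry=0x42007 [P=1 RW=1 US=1 PS=0]
  L1: frame=0x42 idx=20 entry=0x46007 [P=1 RW=1 US=1 PS=0]
  L2: frame=0x46 idx=31 entry=0x48087 [P=1 RW=1 US=1 PS=1]
  ✓ 0x48075 (huge @L2)  — 3 lookups
#3 VA=0x38740000812 (r,kernel):
  L0: frame=0x28 idx=7 entry=0x4B007 [P=1 RW=1 US=1 PS=0]
  L1: frame=0x4B idx=29 entry=0x4D087 [P=1 RW=1 US=1 PS=1]
  ✓ 0x4D812 (huge @L1)  — 2 lookups

Access #2 PA: 0x48075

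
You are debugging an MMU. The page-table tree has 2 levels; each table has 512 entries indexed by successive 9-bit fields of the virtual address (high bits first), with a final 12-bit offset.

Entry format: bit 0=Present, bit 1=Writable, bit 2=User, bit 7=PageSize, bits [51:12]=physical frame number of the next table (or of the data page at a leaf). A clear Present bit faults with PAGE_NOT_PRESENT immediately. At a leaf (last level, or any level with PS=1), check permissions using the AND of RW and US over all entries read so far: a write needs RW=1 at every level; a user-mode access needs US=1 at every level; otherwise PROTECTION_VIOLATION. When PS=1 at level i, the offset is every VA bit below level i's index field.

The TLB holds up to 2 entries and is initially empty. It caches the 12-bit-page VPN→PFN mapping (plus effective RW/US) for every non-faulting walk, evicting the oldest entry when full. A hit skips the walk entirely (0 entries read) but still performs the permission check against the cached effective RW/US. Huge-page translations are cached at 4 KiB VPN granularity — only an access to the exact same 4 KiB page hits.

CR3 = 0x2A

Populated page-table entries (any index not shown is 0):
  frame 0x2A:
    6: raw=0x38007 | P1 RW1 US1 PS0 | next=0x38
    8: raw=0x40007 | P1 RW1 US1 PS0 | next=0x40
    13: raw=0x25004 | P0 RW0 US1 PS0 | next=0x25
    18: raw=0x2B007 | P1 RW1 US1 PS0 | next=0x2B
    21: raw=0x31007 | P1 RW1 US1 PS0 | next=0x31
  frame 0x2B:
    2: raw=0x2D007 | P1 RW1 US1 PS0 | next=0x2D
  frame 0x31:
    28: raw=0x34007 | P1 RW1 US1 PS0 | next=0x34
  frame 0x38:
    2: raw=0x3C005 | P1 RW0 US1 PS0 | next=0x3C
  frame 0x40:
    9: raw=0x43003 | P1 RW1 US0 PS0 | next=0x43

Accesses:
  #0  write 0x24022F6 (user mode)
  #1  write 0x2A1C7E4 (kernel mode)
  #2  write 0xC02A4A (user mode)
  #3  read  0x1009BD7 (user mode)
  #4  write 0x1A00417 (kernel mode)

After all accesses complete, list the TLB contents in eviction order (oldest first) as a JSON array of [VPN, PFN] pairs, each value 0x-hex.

Walk each access:
#0 VA=0x24022F6 (w,user):
  L0 @0x2A[18] → 0x2B007  P=1,RW=1,US=1,PS=0
  L1 @0x2B[2] → 0x2D007  P=1,RW=1,US=1,PS=0
  → PA=0x2D2F6  (2 entries read)
#1 VA=0x2A1C7E4 (w,kernel):
  L0 @0x2A[21] → 0x31007  P=1,RW=1,US=1,PS=0
  L1 @0x31[28] → 0x34007  P=1,RW=1,US=1,PS=0
  → PA=0x347E4  (2 entries read)
#2 VA=0xC02A4A (w,user):
  L0 @0x2A[6] → 0x38007  P=1,RW=1,US=1,PS=0
  L1 @0x38[2] → 0x3C005  P=1,RW=0,US=1,PS=0
  ⇒ fault: PROTECTION_VIOLATION  — 2 lookups
#3 VA=0x1009BD7 (r,user):
  L0 @0x2A[8] → 0x40007  P=1,RW=1,US=1,PS=0
  L1 @0x40[9] → 0x43003  P=1,RW=1,US=0,PS=0
  ⇒ fault: PROTECTION_VIOLATION  — 2 lookups
#4 VA=0x1A00417 (w,kernel):
  L0 @0x2A[13] → 0x25004  P=0,RW=0,US=1,PS=0
  ⇒ fault: PAGE_NOT_PRESENT  — 1 lookups

TLB: [["0x2402", "0x2D"], ["0x2A1C", "0x34"]]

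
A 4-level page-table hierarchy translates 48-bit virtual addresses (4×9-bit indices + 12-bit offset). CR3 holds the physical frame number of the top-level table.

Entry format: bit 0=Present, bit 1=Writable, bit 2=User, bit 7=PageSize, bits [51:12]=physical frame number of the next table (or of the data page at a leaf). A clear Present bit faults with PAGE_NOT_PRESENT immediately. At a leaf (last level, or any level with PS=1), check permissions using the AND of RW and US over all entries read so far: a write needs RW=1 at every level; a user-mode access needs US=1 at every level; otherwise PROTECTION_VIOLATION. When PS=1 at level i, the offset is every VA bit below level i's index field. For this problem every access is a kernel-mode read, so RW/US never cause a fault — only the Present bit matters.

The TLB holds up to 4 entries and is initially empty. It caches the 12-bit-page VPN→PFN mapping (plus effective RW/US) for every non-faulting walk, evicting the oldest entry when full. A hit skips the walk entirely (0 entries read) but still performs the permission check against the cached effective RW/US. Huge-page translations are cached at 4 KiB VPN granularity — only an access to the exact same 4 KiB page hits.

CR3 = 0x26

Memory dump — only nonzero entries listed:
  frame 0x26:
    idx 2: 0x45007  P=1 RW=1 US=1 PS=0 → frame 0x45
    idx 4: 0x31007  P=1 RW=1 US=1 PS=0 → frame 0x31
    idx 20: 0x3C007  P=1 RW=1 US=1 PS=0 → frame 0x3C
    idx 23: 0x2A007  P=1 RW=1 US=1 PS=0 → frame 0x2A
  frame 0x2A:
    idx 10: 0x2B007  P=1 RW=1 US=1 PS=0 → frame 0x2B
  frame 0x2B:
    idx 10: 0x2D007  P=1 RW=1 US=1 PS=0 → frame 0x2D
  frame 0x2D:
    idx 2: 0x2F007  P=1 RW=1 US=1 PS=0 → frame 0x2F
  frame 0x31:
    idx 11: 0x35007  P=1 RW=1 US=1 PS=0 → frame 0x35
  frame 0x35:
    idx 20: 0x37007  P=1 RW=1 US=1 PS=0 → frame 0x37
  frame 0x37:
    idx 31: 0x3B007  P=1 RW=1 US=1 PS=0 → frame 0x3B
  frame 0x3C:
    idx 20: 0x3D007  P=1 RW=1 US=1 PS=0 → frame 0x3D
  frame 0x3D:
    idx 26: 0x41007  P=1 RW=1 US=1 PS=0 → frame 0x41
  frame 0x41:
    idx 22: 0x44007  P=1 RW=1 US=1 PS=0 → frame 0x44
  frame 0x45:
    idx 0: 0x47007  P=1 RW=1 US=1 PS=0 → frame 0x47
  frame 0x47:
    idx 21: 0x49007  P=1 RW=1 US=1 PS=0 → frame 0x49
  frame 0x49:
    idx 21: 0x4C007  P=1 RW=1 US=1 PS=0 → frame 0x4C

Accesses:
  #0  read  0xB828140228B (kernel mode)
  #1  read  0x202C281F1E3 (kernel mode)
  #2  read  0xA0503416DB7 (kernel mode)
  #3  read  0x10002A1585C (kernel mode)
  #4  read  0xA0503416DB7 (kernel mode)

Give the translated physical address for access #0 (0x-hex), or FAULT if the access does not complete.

Per-access translation:
#0 VA=0xB828140228B (r,kernel):
  [0] read 0x26 idx=23: raw=0x2A007 flags P=1 W=1 U=1 S=0
  [1] read 0x2A idx=10: raw=0x2B007 flags P=1 W=1 U=1 S=0
  [2] read 0x2B idx=10: raw=0x2D007 flags P=1 W=1 U=1 S=0
  [3] read 0x2D idx=2: raw=0x2F007 flags P=1 W=1 U=1 S=0
  ✓ 0x2F28B  — 4 lookups
#1 VA=0x202C281F1E3 (r,kernel):
  [0] read 0x26 idx=4: raw=0x31007 flags P=1 W=1 U=1 S=0
  [1] read 0x31 idx=11: raw=0x35007 flags P=1 W=1 U=1 S=0
  [2] read 0x35 idx=20: raw=0x37007 flags P=1 W=1 U=1 S=0
  [3] read 0x37 idx=31: raw=0x3B007 flags P=1 W=1 U=1 S=0
  ✓ 0x3B1E3  — 4 lookups
#2 VA=0xA0503416DB7 (r,kernel):
  [0] read 0x26 idx=20: raw=0x3C007 flags P=1 W=1 U=1 S=0
  [1] read 0x3C idx=20: raw=0x3D007 flags P=1 W=1 U=1 S=0
  [2] read 0x3D idx=26: raw=0x41007 flags P=1 W=1 U=1 S=0
  [3] read 0x41 idx=22: raw=0x44007 flags P=1 W=1 U=1 S=0
  ✓ 0x44DB7  — 4 lookups
#3 VA=0x10002A1585C (r,kernel):
  [0] read 0x26 idx=2: raw=0x45007 flags P=1 W=1 U=1 S=0
  [1] read 0x45 idx=0: raw=0x47007 flags P=1 W=1 U=1 S=0
  [2] read 0x47 idx=21: raw=0x49007 flags P=1 W=1 U=1 S=0
  [3] read 0x49 idx=21: raw=0x4C007 flags P=1 W=1 U=1 S=0
  ✓ 0x4C85C  — 4 lookups
#4 VA=0xA0503416DB7 (r,kernel):
  TLB hit vpn=0xA0503416 → PA=0x44DB7

Access #0 PA: 0x2F28B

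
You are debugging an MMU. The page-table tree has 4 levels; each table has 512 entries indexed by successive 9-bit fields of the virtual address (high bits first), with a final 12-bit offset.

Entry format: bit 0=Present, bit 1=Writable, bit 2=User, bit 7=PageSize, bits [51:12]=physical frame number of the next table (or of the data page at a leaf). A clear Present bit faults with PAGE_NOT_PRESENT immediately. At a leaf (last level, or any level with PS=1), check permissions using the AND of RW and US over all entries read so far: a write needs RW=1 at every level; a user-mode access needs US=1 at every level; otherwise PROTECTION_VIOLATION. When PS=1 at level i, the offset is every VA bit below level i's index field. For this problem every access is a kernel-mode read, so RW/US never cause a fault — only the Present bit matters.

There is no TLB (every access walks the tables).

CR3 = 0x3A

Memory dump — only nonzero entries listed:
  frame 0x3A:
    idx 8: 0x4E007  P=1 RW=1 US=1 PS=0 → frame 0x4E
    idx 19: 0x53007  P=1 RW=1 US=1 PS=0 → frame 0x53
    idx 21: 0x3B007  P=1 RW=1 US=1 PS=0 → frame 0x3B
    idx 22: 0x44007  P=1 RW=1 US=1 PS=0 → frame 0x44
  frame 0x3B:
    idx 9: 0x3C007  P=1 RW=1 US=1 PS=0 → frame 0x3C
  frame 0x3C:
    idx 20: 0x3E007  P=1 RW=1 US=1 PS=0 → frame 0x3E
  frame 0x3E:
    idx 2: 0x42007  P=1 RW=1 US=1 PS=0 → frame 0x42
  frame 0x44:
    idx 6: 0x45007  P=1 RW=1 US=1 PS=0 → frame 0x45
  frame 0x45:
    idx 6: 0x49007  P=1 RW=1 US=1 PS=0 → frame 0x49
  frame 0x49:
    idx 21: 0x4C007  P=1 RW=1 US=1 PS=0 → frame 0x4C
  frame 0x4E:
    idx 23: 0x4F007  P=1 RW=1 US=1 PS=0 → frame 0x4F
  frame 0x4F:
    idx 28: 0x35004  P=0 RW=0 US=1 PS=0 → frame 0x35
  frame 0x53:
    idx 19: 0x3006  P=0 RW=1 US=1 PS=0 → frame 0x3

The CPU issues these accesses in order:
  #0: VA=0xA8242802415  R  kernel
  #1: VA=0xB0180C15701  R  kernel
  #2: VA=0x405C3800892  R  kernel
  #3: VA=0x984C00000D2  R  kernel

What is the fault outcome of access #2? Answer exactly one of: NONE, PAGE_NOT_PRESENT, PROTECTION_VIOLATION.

Walk each access:
#0 VA=0xA8242802415 (r,kernel):
  [0] read 0x3A idx=21: raw=0x3B007 flags P=1 W=1 U=1 S=0
  [1] read 0x3B idx=9: raw=0x3C007 flags P=1 W=1 U=1 S=0
  [2] read 0x3C idx=20: raw=0x3E007 flags P=1 W=1 U=1 S=0
  [3] read 0x3E idx=2: raw=0x42007 flags P=1 W=1 U=1 S=0
  → PA=0x42415  (4 entries read)
#1 VA=0xB0180C15701 (r,kernel):
  [0] read 0x3A idx=22: raw=0x44007 flags P=1 W=1 U=1 S=0
  [1] read 0x44 idx=6: raw=0x45007 flags P=1 W=1 U=1 S=0
  [2] read 0x45 idx=6: raw=0x49007 flags P=1 W=1 U=1 S=0
  [3] read 0x49 idx=21: raw=0x4C007 flags P=1 W=1 U=1 S=0
  → PA=0x4C701  (4 entries read)
#2 VA=0x405C3800892 (r,kernel):
  [0] read 0x3A idx=8: raw=0x4E007 flags P=1 W=1 U=1 S=0
  [1] read 0x4E idx=23: raw=0x4F007 flags P=1 W=1 U=1 S=0
  [2] read 0x4F idx=28: raw=0x35004 flags P=0 W=0 U=1 S=0
  ⇒ fault: PAGE_NOT_PRESENT  — 3 lookups
#3 VA=0x984C00000D2 (r,kernel):
  [0] read 0x3A idx=19: raw=0x53007 flags P=1 W=1 U=1 S=0
  [1] read 0x53 idx=19: raw=0x3006 flags P=0 W=1 U=1 S=0
  ⇒ fault: PAGE_NOT_PRESENT  — 2 lookups

Access #2 fault: PAGE_NOT_PRESENT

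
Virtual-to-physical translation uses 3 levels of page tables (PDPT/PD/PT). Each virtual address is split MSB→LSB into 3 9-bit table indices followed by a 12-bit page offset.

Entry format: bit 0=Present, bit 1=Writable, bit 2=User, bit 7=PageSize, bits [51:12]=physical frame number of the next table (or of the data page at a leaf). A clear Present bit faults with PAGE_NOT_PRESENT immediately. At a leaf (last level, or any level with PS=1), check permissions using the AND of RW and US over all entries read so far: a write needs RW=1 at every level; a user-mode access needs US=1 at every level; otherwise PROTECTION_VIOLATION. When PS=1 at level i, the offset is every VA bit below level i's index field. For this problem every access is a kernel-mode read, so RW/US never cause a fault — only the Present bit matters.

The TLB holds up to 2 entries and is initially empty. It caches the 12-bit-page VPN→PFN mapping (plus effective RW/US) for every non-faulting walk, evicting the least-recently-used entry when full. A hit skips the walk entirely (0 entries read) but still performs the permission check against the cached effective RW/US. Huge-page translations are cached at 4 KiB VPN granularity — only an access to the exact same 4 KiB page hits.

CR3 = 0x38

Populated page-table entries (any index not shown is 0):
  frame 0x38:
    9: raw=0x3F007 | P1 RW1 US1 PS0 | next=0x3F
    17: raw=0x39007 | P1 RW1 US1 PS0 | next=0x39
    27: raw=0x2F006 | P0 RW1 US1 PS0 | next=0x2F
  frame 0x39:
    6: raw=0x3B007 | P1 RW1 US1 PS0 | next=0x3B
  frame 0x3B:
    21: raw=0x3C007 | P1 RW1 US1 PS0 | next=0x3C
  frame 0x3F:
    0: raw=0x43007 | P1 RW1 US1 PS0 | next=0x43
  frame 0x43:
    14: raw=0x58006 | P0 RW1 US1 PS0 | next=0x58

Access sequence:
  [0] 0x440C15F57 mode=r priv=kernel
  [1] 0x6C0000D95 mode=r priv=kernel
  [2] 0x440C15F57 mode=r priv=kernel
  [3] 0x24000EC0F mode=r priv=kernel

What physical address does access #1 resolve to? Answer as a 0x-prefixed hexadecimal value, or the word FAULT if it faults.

Per-access translation:
#0 VA=0x440C15F57 (r,kernel):
  L0 @0x38[17] → 0x39007  P=1,RW=1,US=1,PS=0
  L1 @0x39[6] → 0x3B007  P=1,RW=1,US=1,PS=0
  L2 @0x3B[21] → 0x3C007  P=1,RW=1,US=1,PS=0
  ✓ 0x3CF57  — 3 lookups
#1 VA=0x6C0000D95 (r,kernel):
  L0 @0x38[27] → 0x2F006  P=0,RW=1,US=1,PS=0
  → PAGE_NOT_PRESENT  (1 entries read)
#2 VA=0x440C15F57 (r,kernel):
  TLB hit vpn=0x440C15 → PA=0x3CF57
#3 VA=0x24000EC0F (r,kernel):
  L0 @0x38[9] → 0x3F007  P=1,RW=1,US=1,PS=0
  L1 @0x3F[0] → 0x43007  P=1,RW=1,US=1,PS=0
  L2 @0x43[14] → 0x58006  P=0,RW=1,US=1,PS=0
  → PAGE_NOT_PRESENT  (3 entries read)

Access #1 PA: FAULT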